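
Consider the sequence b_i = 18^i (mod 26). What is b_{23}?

Listing terms: b_0 = 1,  b_1 = 18,  b_2 = 12,  b_3 = 8,  b_4 = 14,  b_5 = 18.
Since b_5 = b_1 = 18, the sequence is eventually periodic: after a pre-period of length 1 it cycles with period 4.
For i ≥ 1, b_i depends only on (i - 1) mod 4. (23 - 1) mod 4 = 2, so b_{23} = b_3 = 8.

8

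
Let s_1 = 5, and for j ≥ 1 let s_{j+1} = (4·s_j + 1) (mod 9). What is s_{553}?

8

s_1 = 5,  s_2 = 3,  s_3 = 4,  s_4 = 8,  s_5 = 6,  s_6 = 7,  s_7 = 2,  s_8 = 0,  s_9 = 1,  s_{10} = 5.
The sequence repeats with period 9.
(553 - 1) mod 9 = 3, so s_{553} = s_4 = 8.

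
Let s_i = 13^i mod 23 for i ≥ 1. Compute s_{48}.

18

s_1 = 13; s_2 = 8; s_3 = 12; s_4 = 18; s_5 = 4; s_6 = 6; s_7 = 9; s_8 = 2; s_9 = 3; s_{10} = 16; s_{11} = 1; s_{12} = 13.
The sequence repeats with period 11.
(48 - 1) mod 11 = 3, so s_{48} = s_4 = 18.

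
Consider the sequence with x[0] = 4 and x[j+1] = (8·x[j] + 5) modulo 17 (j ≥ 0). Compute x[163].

16

Computing terms: x[0] = 4,  x[1] = 3,  x[2] = 12,  x[3] = 16,  x[4] = 14,  x[5] = 15,  x[6] = 6,  x[7] = 2,  x[8] = 4.
Since x[8] = x[0] = 4, the sequence is periodic with period 8.
(163 - 0) mod 8 = 3, so x[163] = x[3] = 16.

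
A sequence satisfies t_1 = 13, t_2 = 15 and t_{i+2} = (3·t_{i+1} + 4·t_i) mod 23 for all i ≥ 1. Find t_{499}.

7

Listing terms: t_1 = 13, t_2 = 15, t_3 = 5, t_4 = 6, t_5 = 15, t_6 = 0, t_7 = 14, t_8 = 19, t_9 = 21, t_{10} = 1, t_{11} = 18, t_{12} = 12, t_{13} = 16, t_{14} = 4, t_{15} = 7, t_{16} = 14, t_{17} = 1, t_{18} = 13, t_{19} = 20, t_{20} = 20, t_{21} = 2, t_{22} = 17, t_{23} = 13, t_{24} = 15.
The sequence repeats with period 22.
(499 - 1) mod 22 = 14, so t_{499} = t_{15} = 7.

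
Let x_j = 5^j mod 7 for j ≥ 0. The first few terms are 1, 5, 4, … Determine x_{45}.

6

Computing terms: x_0 = 1, x_1 = 5, x_2 = 4, x_3 = 6, x_4 = 2, x_5 = 3, x_6 = 1.
Since x_6 = x_0 = 1, the sequence is periodic with period 6.
(45 - 0) mod 6 = 3, so x_{45} = x_3 = 6.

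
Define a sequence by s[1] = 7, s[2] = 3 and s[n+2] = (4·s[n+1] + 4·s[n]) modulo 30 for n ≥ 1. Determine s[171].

10

Computing terms: s[1] = 7, s[2] = 3, s[3] = 10, s[4] = 22, s[5] = 8, s[6] = 0, s[7] = 2, s[8] = 8, s[9] = 10, s[10] = 12, s[11] = 28, s[12] = 10, s[13] = 2, s[14] = 18, s[15] = 20, s[16] = 2, s[17] = 28, s[18] = 0, s[19] = 22, s[20] = 28, s[21] = 20, s[22] = 12, s[23] = 8, s[24] = 20, s[25] = 22, s[26] = 18, s[27] = 10, s[28] = 22.
Since (s[27], s[28]) = (s[3], s[4]) = (10, 22) (two consecutive terms determine the rest), the sequence is eventually periodic: after a pre-period of length 2 it cycles with period 24.
For n ≥ 3, s[n] depends only on (n - 3) mod 24. (171 - 3) mod 24 = 0, so s[171] = s[3] = 10.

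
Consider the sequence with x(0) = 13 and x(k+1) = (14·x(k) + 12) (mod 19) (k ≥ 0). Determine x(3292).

Computing terms: x(0) = 13, x(1) = 4, x(2) = 11, x(3) = 14, x(4) = 18, x(5) = 17, x(6) = 3, x(7) = 16, x(8) = 8, x(9) = 10, x(10) = 0, x(11) = 12, x(12) = 9, x(13) = 5, x(14) = 6, x(15) = 1, x(16) = 7, x(17) = 15, x(18) = 13.
Since x(18) = x(0) = 13, the sequence is periodic with period 18.
So x(3292) = x(0 + ((3292-0) mod 18)) = x(16) = 7.

7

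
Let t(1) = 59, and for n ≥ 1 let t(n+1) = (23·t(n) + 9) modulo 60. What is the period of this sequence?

4

Listing terms: t(1) = 59, t(2) = 46, t(3) = 47, t(4) = 10, t(5) = 59.
Since t(5) = t(1) = 59, the sequence is periodic with period 4.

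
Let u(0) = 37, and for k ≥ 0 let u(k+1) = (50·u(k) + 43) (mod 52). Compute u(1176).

Computing terms: u(0) = 37, u(1) = 21, u(2) = 1, u(3) = 41, u(4) = 13, u(5) = 17, u(6) = 9, u(7) = 25, u(8) = 45, u(9) = 5, u(10) = 33, u(11) = 29, u(12) = 37.
Since u(12) = u(0) = 37, the sequence is periodic with period 12.
So u(1176) = u(0 + ((1176-0) mod 12)) = u(0) = 37.

37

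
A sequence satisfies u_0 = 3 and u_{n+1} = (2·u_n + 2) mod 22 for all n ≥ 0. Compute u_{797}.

We have u_0 = 3, u_1 = 8, u_2 = 18, u_3 = 16, u_4 = 12, u_5 = 4, u_6 = 10, u_7 = 0, u_8 = 2, u_9 = 6, u_{10} = 14, u_{11} = 8.
Since u_{11} = u_1 = 8, the sequence is eventually periodic: after a pre-period of length 1 it cycles with period 10.
For n ≥ 1, u_n depends only on (n - 1) mod 10. (797 - 1) mod 10 = 6, so u_{797} = u_7 = 0.

0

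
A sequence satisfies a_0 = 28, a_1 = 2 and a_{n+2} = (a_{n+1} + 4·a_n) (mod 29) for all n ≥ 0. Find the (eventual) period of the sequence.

a_0 = 28,  a_1 = 2,  a_2 = 27,  a_3 = 6,  a_4 = 27,  a_5 = 22,  a_6 = 14,  a_7 = 15,  a_8 = 13,  a_9 = 15,  a_{10} = 9,  a_{11} = 11,  a_{12} = 18,  a_{13} = 4,  a_{14} = 18,  a_{15} = 5,  a_{16} = 19,  a_{17} = 10,  a_{18} = 28,  a_{19} = 10,  a_{20} = 6,  a_{21} = 17,  a_{22} = 12,  a_{23} = 22,  a_{24} = 12,  a_{25} = 13,  a_{26} = 3,  a_{27} = 26,  a_{28} = 9,  a_{29} = 26,  a_{30} = 4,  a_{31} = 21,  a_{32} = 8,  a_{33} = 5,  a_{34} = 8,  a_{35} = 28,  a_{36} = 2.
Since (a_{35}, a_{36}) = (a_0, a_1) = (28, 2) (two consecutive terms determine the rest), the sequence is periodic with period 35.

35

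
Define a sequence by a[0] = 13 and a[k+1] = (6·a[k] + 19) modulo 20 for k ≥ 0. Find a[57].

1

Listing terms: a[0] = 13; a[1] = 17; a[2] = 1; a[3] = 5; a[4] = 9; a[5] = 13.
Since a[5] = a[0] = 13, the sequence is periodic with period 5.
(57 - 0) mod 5 = 2, so a[57] = a[2] = 1.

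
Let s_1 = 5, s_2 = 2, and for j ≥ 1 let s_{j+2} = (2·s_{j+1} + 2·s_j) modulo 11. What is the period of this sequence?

Computing terms: s_1 = 5; s_2 = 2; s_3 = 3; s_4 = 10; s_5 = 4; s_6 = 6; s_7 = 9; s_8 = 8; s_9 = 1; s_{10} = 7; s_{11} = 5; s_{12} = 2.
Since (s_{11}, s_{12}) = (s_1, s_2) = (5, 2) (two consecutive terms determine the rest), the sequence is periodic with period 10.

10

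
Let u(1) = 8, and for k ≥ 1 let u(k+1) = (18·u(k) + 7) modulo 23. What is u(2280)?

Computing terms: u(1) = 8,  u(2) = 13,  u(3) = 11,  u(4) = 21,  u(5) = 17,  u(6) = 14,  u(7) = 6,  u(8) = 0,  u(9) = 7,  u(10) = 18,  u(11) = 9,  u(12) = 8.
Since u(12) = u(1) = 8, the sequence is periodic with period 11.
So u(2280) = u(1 + ((2280-1) mod 11)) = u(3) = 11.

11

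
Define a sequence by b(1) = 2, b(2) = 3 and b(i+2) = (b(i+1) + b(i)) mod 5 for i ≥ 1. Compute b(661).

2

Computing terms: b(1) = 2, b(2) = 3, b(3) = 0, b(4) = 3, b(5) = 3, b(6) = 1, b(7) = 4, b(8) = 0, b(9) = 4, b(10) = 4, b(11) = 3, b(12) = 2, b(13) = 0, b(14) = 2, b(15) = 2, b(16) = 4, b(17) = 1, b(18) = 0, b(19) = 1, b(20) = 1, b(21) = 2, b(22) = 3.
Since (b(21), b(22)) = (b(1), b(2)) = (2, 3) (two consecutive terms determine the rest), the sequence is periodic with period 20.
So b(661) = b(1 + ((661-1) mod 20)) = b(1) = 2.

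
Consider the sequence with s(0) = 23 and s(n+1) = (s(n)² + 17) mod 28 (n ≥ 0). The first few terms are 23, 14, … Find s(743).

10

Computing terms: s(0) = 23; s(1) = 14; s(2) = 17; s(3) = 26; s(4) = 21; s(5) = 10; s(6) = 5; s(7) = 14.
Since s(7) = s(1) = 14, the sequence is eventually periodic: after a pre-period of length 1 it cycles with period 6.
For n ≥ 1, s(n) depends only on (n - 1) mod 6. (743 - 1) mod 6 = 4, so s(743) = s(5) = 10.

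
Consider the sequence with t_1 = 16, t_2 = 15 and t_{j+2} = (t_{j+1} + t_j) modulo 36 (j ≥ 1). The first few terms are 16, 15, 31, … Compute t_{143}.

17

Listing terms: t_1 = 16; t_2 = 15; t_3 = 31; t_4 = 10; t_5 = 5; t_6 = 15; t_7 = 20; t_8 = 35; t_9 = 19; t_{10} = 18; t_{11} = 1; t_{12} = 19; t_{13} = 20; t_{14} = 3; t_{15} = 23; t_{16} = 26; t_{17} = 13; t_{18} = 3; t_{19} = 16; t_{20} = 19; t_{21} = 35; t_{22} = 18; t_{23} = 17; t_{24} = 35; t_{25} = 16; t_{26} = 15.
The sequence repeats with period 24.
(143 - 1) mod 24 = 22, so t_{143} = t_{23} = 17.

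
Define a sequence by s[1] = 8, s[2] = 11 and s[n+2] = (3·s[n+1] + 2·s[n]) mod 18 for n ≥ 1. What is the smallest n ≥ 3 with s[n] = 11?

5

Computing terms: s[1] = 8,  s[2] = 11,  s[3] = 13,  s[4] = 7,  s[5] = 11,  s[6] = 11,  s[7] = 1,  s[8] = 7,  s[9] = 5,  s[10] = 11,  s[11] = 7,  s[12] = 7,  s[13] = 17,  s[14] = 11,  s[15] = 13.
Since (s[14], s[15]) = (s[2], s[3]) = (11, 13) (two consecutive terms determine the rest), the sequence is eventually periodic: after a pre-period of length 1 it cycles with period 12.
The value 11 first appears (with n ≥ 3) at s[5].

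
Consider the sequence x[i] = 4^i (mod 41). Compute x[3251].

4

Computing terms: x[1] = 4, x[2] = 16, x[3] = 23, x[4] = 10, x[5] = 40, x[6] = 37, x[7] = 25, x[8] = 18, x[9] = 31, x[10] = 1, x[11] = 4.
Since x[11] = x[1] = 4, the sequence is periodic with period 10.
So x[3251] = x[1 + ((3251-1) mod 10)] = x[1] = 4.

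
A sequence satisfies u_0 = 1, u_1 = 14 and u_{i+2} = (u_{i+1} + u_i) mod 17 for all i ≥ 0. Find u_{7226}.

We have u_0 = 1,  u_1 = 14,  u_2 = 15,  u_3 = 12,  u_4 = 10,  u_5 = 5,  u_6 = 15,  u_7 = 3,  u_8 = 1,  u_9 = 4,  u_{10} = 5,  u_{11} = 9,  u_{12} = 14,  u_{13} = 6,  u_{14} = 3,  u_{15} = 9,  u_{16} = 12,  u_{17} = 4,  u_{18} = 16,  u_{19} = 3,  u_{20} = 2,  u_{21} = 5,  u_{22} = 7,  u_{23} = 12,  u_{24} = 2,  u_{25} = 14,  u_{26} = 16,  u_{27} = 13,  u_{28} = 12,  u_{29} = 8,  u_{30} = 3,  u_{31} = 11,  u_{32} = 14,  u_{33} = 8,  u_{34} = 5,  u_{35} = 13,  u_{36} = 1,  u_{37} = 14.
Since (u_{36}, u_{37}) = (u_0, u_1) = (1, 14) (two consecutive terms determine the rest), the sequence is periodic with period 36.
(7226 - 0) mod 36 = 26, so u_{7226} = u_{26} = 16.

16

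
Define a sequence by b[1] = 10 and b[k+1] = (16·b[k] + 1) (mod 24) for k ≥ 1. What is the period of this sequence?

3

Listing terms: b[1] = 10; b[2] = 17; b[3] = 9; b[4] = 1; b[5] = 17.
Since b[5] = b[2] = 17, the sequence is eventually periodic: after a pre-period of length 1 it cycles with period 3.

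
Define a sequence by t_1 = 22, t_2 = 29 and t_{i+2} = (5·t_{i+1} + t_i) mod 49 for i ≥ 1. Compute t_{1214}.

We have t_1 = 22, t_2 = 29, t_3 = 20, t_4 = 31, t_5 = 28, t_6 = 24, t_7 = 1, t_8 = 29, t_9 = 48, t_{10} = 24, t_{11} = 21, t_{12} = 31, t_{13} = 29, t_{14} = 29, t_{15} = 27, t_{16} = 17, t_{17} = 14, t_{18} = 38, t_{19} = 8, t_{20} = 29, t_{21} = 6, t_{22} = 10, t_{23} = 7, t_{24} = 45, t_{25} = 36, t_{26} = 29, t_{27} = 34, t_{28} = 3, t_{29} = 0, t_{30} = 3, t_{31} = 15, t_{32} = 29, t_{33} = 13, t_{34} = 45, t_{35} = 42, t_{36} = 10, t_{37} = 43, t_{38} = 29, t_{39} = 41, t_{40} = 38, t_{41} = 35, t_{42} = 17, t_{43} = 22, t_{44} = 29.
Since (t_{43}, t_{44}) = (t_1, t_2) = (22, 29) (two consecutive terms determine the rest), the sequence is periodic with period 42.
(1214 - 1) mod 42 = 37, so t_{1214} = t_{38} = 29.

29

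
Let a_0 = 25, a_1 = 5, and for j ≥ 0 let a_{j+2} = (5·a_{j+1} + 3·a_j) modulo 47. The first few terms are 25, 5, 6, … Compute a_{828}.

25

We have a_0 = 25, a_1 = 5, a_2 = 6, a_3 = 45, a_4 = 8, a_5 = 34, a_6 = 6, a_7 = 38, a_8 = 20, a_9 = 26, a_{10} = 2, a_{11} = 41, a_{12} = 23, a_{13} = 3, a_{14} = 37, a_{15} = 6, a_{16} = 0, a_{17} = 18, a_{18} = 43, a_{19} = 34, a_{20} = 17, a_{21} = 46, a_{22} = 46, a_{23} = 39, a_{24} = 4, a_{25} = 43, a_{26} = 39, a_{27} = 42, a_{28} = 45, a_{29} = 22, a_{30} = 10, a_{31} = 22, a_{32} = 46, a_{33} = 14, a_{34} = 20, a_{35} = 1, a_{36} = 18, a_{37} = 46, a_{38} = 2, a_{39} = 7, a_{40} = 41, a_{41} = 38, a_{42} = 31, a_{43} = 34, a_{44} = 28, a_{45} = 7, a_{46} = 25, a_{47} = 5.
The sequence repeats with period 46.
So a_{828} = a_{0 + ((828-0) mod 46)} = a_0 = 25.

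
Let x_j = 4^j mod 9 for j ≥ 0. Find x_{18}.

Listing terms: x_0 = 1, x_1 = 4, x_2 = 7, x_3 = 1.
Since x_3 = x_0 = 1, the sequence is periodic with period 3.
(18 - 0) mod 3 = 0, so x_{18} = x_0 = 1.

1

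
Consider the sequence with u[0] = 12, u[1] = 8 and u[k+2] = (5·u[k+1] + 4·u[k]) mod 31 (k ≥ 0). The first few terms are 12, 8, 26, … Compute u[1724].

13

Computing terms: u[0] = 12; u[1] = 8; u[2] = 26; u[3] = 7; u[4] = 15; u[5] = 10; u[6] = 17; u[7] = 1; u[8] = 11; u[9] = 28; u[10] = 29; u[11] = 9; u[12] = 6; u[13] = 4; u[14] = 13; u[15] = 19; u[16] = 23; u[17] = 5; u[18] = 24; u[19] = 16; u[20] = 21; u[21] = 14; u[22] = 30; u[23] = 20; u[24] = 3; u[25] = 2; u[26] = 22; u[27] = 25; u[28] = 27; u[29] = 18; u[30] = 12; u[31] = 8.
The sequence repeats with period 30.
(1724 - 0) mod 30 = 14, so u[1724] = u[14] = 13.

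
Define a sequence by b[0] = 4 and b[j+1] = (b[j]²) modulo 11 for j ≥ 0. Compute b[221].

5

Computing terms: b[0] = 4, b[1] = 5, b[2] = 3, b[3] = 9, b[4] = 4.
The sequence repeats with period 4.
(221 - 0) mod 4 = 1, so b[221] = b[1] = 5.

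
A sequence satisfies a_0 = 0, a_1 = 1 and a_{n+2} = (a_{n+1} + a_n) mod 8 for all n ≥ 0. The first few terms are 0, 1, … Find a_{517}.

1

We have a_0 = 0, a_1 = 1, a_2 = 1, a_3 = 2, a_4 = 3, a_5 = 5, a_6 = 0, a_7 = 5, a_8 = 5, a_9 = 2, a_{10} = 7, a_{11} = 1, a_{12} = 0, a_{13} = 1.
The sequence repeats with period 12.
So a_{517} = a_{0 + ((517-0) mod 12)} = a_1 = 1.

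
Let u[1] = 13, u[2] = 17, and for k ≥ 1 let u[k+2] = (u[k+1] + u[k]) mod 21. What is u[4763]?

12

Listing terms: u[1] = 13, u[2] = 17, u[3] = 9, u[4] = 5, u[5] = 14, u[6] = 19, u[7] = 12, u[8] = 10, u[9] = 1, u[10] = 11, u[11] = 12, u[12] = 2, u[13] = 14, u[14] = 16, u[15] = 9, u[16] = 4, u[17] = 13, u[18] = 17.
Since (u[17], u[18]) = (u[1], u[2]) = (13, 17) (two consecutive terms determine the rest), the sequence is periodic with period 16.
So u[4763] = u[1 + ((4763-1) mod 16)] = u[11] = 12.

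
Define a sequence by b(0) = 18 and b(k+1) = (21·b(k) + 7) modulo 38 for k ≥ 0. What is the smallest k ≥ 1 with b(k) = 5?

We have b(0) = 18,  b(1) = 5,  b(2) = 36,  b(3) = 3,  b(4) = 32,  b(5) = 33,  b(6) = 16,  b(7) = 1,  b(8) = 28,  b(9) = 25,  b(10) = 0,  b(11) = 7,  b(12) = 2,  b(13) = 11,  b(14) = 10,  b(15) = 27,  b(16) = 4,  b(17) = 15,  b(18) = 18.
The sequence repeats with period 18.
The value 5 first appears (with k ≥ 1) at b(1).

1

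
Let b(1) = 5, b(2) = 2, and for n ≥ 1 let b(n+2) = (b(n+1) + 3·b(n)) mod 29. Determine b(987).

b(1) = 5; b(2) = 2; b(3) = 17; b(4) = 23; b(5) = 16; b(6) = 27; b(7) = 17; b(8) = 11; b(9) = 4; b(10) = 8; b(11) = 20; b(12) = 15; b(13) = 17; b(14) = 4; b(15) = 26; b(16) = 9; b(17) = 0; b(18) = 27; b(19) = 27; b(20) = 21; b(21) = 15; b(22) = 20; b(23) = 7; b(24) = 9; b(25) = 1; b(26) = 28; b(27) = 2; b(28) = 28; b(29) = 5; b(30) = 2.
The sequence repeats with period 28.
So b(987) = b(1 + ((987-1) mod 28)) = b(7) = 17.

17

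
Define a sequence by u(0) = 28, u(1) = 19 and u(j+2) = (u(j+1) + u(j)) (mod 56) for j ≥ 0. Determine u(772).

We have u(0) = 28,  u(1) = 19,  u(2) = 47,  u(3) = 10,  u(4) = 1,  u(5) = 11,  u(6) = 12,  u(7) = 23,  u(8) = 35,  u(9) = 2,  u(10) = 37,  u(11) = 39,  u(12) = 20,  u(13) = 3,  u(14) = 23,  u(15) = 26,  u(16) = 49,  u(17) = 19,  u(18) = 12,  u(19) = 31,  u(20) = 43,  u(21) = 18,  u(22) = 5,  u(23) = 23,  u(24) = 28,  u(25) = 51,  u(26) = 23,  u(27) = 18,  u(28) = 41,  u(29) = 3,  u(30) = 44,  u(31) = 47,  u(32) = 35,  u(33) = 26,  u(34) = 5,  u(35) = 31,  u(36) = 36,  u(37) = 11,  u(38) = 47,  u(39) = 2,  u(40) = 49,  u(41) = 51,  u(42) = 44,  u(43) = 39,  u(44) = 27,  u(45) = 10,  u(46) = 37,  u(47) = 47,  u(48) = 28,  u(49) = 19.
Since (u(48), u(49)) = (u(0), u(1)) = (28, 19) (two consecutive terms determine the rest), the sequence is periodic with period 48.
So u(772) = u(0 + ((772-0) mod 48)) = u(4) = 1.

1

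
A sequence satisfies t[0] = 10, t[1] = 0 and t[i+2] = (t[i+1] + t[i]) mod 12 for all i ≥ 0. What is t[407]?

2

t[0] = 10,  t[1] = 0,  t[2] = 10,  t[3] = 10,  t[4] = 8,  t[5] = 6,  t[6] = 2,  t[7] = 8,  t[8] = 10,  t[9] = 6,  t[10] = 4,  t[11] = 10,  t[12] = 2,  t[13] = 0,  t[14] = 2,  t[15] = 2,  t[16] = 4,  t[17] = 6,  t[18] = 10,  t[19] = 4,  t[20] = 2,  t[21] = 6,  t[22] = 8,  t[23] = 2,  t[24] = 10,  t[25] = 0.
Since (t[24], t[25]) = (t[0], t[1]) = (10, 0) (two consecutive terms determine the rest), the sequence is periodic with period 24.
(407 - 0) mod 24 = 23, so t[407] = t[23] = 2.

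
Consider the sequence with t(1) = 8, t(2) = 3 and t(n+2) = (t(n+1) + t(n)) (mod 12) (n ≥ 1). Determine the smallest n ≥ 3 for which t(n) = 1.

5

Listing terms: t(1) = 8, t(2) = 3, t(3) = 11, t(4) = 2, t(5) = 1, t(6) = 3, t(7) = 4, t(8) = 7, t(9) = 11, t(10) = 6, t(11) = 5, t(12) = 11, t(13) = 4, t(14) = 3, t(15) = 7, t(16) = 10, t(17) = 5, t(18) = 3, t(19) = 8, t(20) = 11, t(21) = 7, t(22) = 6, t(23) = 1, t(24) = 7, t(25) = 8, t(26) = 3.
Since (t(25), t(26)) = (t(1), t(2)) = (8, 3) (two consecutive terms determine the rest), the sequence is periodic with period 24.
The value 1 first appears (with n ≥ 3) at t(5).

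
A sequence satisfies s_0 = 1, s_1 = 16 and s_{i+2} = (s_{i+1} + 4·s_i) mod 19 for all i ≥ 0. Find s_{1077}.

s_0 = 1,  s_1 = 16,  s_2 = 1,  s_3 = 8,  s_4 = 12,  s_5 = 6,  s_6 = 16,  s_7 = 2,  s_8 = 9,  s_9 = 17,  s_{10} = 15,  s_{11} = 7,  s_{12} = 10,  s_{13} = 0,  s_{14} = 2,  s_{15} = 2,  s_{16} = 10,  s_{17} = 18,  s_{18} = 1,  s_{19} = 16.
The sequence repeats with period 18.
So s_{1077} = s_{0 + ((1077-0) mod 18)} = s_{15} = 2.

2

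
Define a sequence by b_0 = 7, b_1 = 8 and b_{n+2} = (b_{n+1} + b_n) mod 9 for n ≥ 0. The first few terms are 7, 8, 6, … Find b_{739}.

We have b_0 = 7,  b_1 = 8,  b_2 = 6,  b_3 = 5,  b_4 = 2,  b_5 = 7,  b_6 = 0,  b_7 = 7,  b_8 = 7,  b_9 = 5,  b_{10} = 3,  b_{11} = 8,  b_{12} = 2,  b_{13} = 1,  b_{14} = 3,  b_{15} = 4,  b_{16} = 7,  b_{17} = 2,  b_{18} = 0,  b_{19} = 2,  b_{20} = 2,  b_{21} = 4,  b_{22} = 6,  b_{23} = 1,  b_{24} = 7,  b_{25} = 8.
Since (b_{24}, b_{25}) = (b_0, b_1) = (7, 8) (two consecutive terms determine the rest), the sequence is periodic with period 24.
So b_{739} = b_{0 + ((739-0) mod 24)} = b_{19} = 2.

2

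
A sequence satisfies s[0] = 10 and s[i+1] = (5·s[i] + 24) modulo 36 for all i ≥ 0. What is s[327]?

Listing terms: s[0] = 10, s[1] = 2, s[2] = 34, s[3] = 14, s[4] = 22, s[5] = 26, s[6] = 10.
Since s[6] = s[0] = 10, the sequence is periodic with period 6.
(327 - 0) mod 6 = 3, so s[327] = s[3] = 14.

14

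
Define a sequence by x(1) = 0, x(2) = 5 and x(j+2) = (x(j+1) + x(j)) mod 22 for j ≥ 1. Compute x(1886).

3

We have x(1) = 0,  x(2) = 5,  x(3) = 5,  x(4) = 10,  x(5) = 15,  x(6) = 3,  x(7) = 18,  x(8) = 21,  x(9) = 17,  x(10) = 16,  x(11) = 11,  x(12) = 5,  x(13) = 16,  x(14) = 21,  x(15) = 15,  x(16) = 14,  x(17) = 7,  x(18) = 21,  x(19) = 6,  x(20) = 5,  x(21) = 11,  x(22) = 16,  x(23) = 5,  x(24) = 21,  x(25) = 4,  x(26) = 3,  x(27) = 7,  x(28) = 10,  x(29) = 17,  x(30) = 5,  x(31) = 0,  x(32) = 5.
Since (x(31), x(32)) = (x(1), x(2)) = (0, 5) (two consecutive terms determine the rest), the sequence is periodic with period 30.
(1886 - 1) mod 30 = 25, so x(1886) = x(26) = 3.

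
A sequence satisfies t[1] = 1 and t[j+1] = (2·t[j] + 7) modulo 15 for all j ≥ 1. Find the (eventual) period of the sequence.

4

t[1] = 1,  t[2] = 9,  t[3] = 10,  t[4] = 12,  t[5] = 1.
The sequence repeats with period 4.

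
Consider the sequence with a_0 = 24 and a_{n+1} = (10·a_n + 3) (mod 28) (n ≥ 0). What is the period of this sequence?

Listing terms: a_0 = 24,  a_1 = 19,  a_2 = 25,  a_3 = 1,  a_4 = 13,  a_5 = 21,  a_6 = 17,  a_7 = 5,  a_8 = 25.
Since a_8 = a_2 = 25, the sequence is eventually periodic: after a pre-period of length 2 it cycles with period 6.

6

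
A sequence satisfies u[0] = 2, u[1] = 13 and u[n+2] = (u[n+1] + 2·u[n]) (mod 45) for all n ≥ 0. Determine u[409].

13

Computing terms: u[0] = 2; u[1] = 13; u[2] = 17; u[3] = 43; u[4] = 32; u[5] = 28; u[6] = 2; u[7] = 13.
Since (u[6], u[7]) = (u[0], u[1]) = (2, 13) (two consecutive terms determine the rest), the sequence is periodic with period 6.
(409 - 0) mod 6 = 1, so u[409] = u[1] = 13.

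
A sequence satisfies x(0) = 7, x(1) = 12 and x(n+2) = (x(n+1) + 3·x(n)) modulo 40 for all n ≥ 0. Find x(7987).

We have x(0) = 7,  x(1) = 12,  x(2) = 33,  x(3) = 29,  x(4) = 8,  x(5) = 15,  x(6) = 39,  x(7) = 4,  x(8) = 1,  x(9) = 13,  x(10) = 16,  x(11) = 15,  x(12) = 23,  x(13) = 28,  x(14) = 17,  x(15) = 21,  x(16) = 32,  x(17) = 15,  x(18) = 31,  x(19) = 36,  x(20) = 9,  x(21) = 37,  x(22) = 24,  x(23) = 15,  x(24) = 7,  x(25) = 12.
Since (x(24), x(25)) = (x(0), x(1)) = (7, 12) (two consecutive terms determine the rest), the sequence is periodic with period 24.
So x(7987) = x(0 + ((7987-0) mod 24)) = x(19) = 36.

36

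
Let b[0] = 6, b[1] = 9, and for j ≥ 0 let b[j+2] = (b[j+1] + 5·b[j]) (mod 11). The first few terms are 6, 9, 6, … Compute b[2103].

Computing terms: b[0] = 6, b[1] = 9, b[2] = 6, b[3] = 7, b[4] = 4, b[5] = 6, b[6] = 4, b[7] = 1, b[8] = 10, b[9] = 4, b[10] = 10, b[11] = 8, b[12] = 3, b[13] = 10, b[14] = 3, b[15] = 9, b[16] = 2, b[17] = 3, b[18] = 2, b[19] = 6, b[20] = 5, b[21] = 2, b[22] = 5, b[23] = 4, b[24] = 7, b[25] = 5, b[26] = 7, b[27] = 10, b[28] = 1, b[29] = 7, b[30] = 1, b[31] = 3, b[32] = 8, b[33] = 1, b[34] = 8, b[35] = 2, b[36] = 9, b[37] = 8, b[38] = 9, b[39] = 5, b[40] = 6, b[41] = 9.
The sequence repeats with period 40.
(2103 - 0) mod 40 = 23, so b[2103] = b[23] = 4.

4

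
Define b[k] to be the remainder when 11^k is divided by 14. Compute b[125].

b[1] = 11, b[2] = 9, b[3] = 1, b[4] = 11.
The sequence repeats with period 3.
(125 - 1) mod 3 = 1, so b[125] = b[2] = 9.

9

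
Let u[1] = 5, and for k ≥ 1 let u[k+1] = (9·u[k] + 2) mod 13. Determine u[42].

Computing terms: u[1] = 5, u[2] = 8, u[3] = 9, u[4] = 5.
Since u[4] = u[1] = 5, the sequence is periodic with period 3.
(42 - 1) mod 3 = 2, so u[42] = u[3] = 9.

9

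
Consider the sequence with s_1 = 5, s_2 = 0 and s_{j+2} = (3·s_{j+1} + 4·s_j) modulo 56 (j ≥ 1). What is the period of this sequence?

s_1 = 5,  s_2 = 0,  s_3 = 20,  s_4 = 4,  s_5 = 36,  s_6 = 12,  s_7 = 12,  s_8 = 28,  s_9 = 20,  s_{10} = 4.
Since (s_9, s_{10}) = (s_3, s_4) = (20, 4) (two consecutive terms determine the rest), the sequence is eventually periodic: after a pre-period of length 2 it cycles with period 6.

6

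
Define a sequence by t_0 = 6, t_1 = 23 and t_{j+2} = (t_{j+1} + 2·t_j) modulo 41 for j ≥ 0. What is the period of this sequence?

We have t_0 = 6,  t_1 = 23,  t_2 = 35,  t_3 = 40,  t_4 = 28,  t_5 = 26,  t_6 = 0,  t_7 = 11,  t_8 = 11,  t_9 = 33,  t_{10} = 14,  t_{11} = 39,  t_{12} = 26,  t_{13} = 22,  t_{14} = 33,  t_{15} = 36,  t_{16} = 20,  t_{17} = 10,  t_{18} = 9,  t_{19} = 29,  t_{20} = 6,  t_{21} = 23.
The sequence repeats with period 20.

20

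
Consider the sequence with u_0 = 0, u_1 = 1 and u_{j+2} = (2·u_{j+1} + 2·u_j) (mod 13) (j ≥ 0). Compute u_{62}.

Computing terms: u_0 = 0,  u_1 = 1,  u_2 = 2,  u_3 = 6,  u_4 = 3,  u_5 = 5,  u_6 = 3,  u_7 = 3,  u_8 = 12,  u_9 = 4,  u_{10} = 6,  u_{11} = 7,  u_{12} = 0,  u_{13} = 1.
Since (u_{12}, u_{13}) = (u_0, u_1) = (0, 1) (two consecutive terms determine the rest), the sequence is periodic with period 12.
So u_{62} = u_{0 + ((62-0) mod 12)} = u_2 = 2.

2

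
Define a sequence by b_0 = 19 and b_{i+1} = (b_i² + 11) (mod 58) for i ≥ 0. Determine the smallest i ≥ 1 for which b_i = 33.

8

Computing terms: b_0 = 19,  b_1 = 24,  b_2 = 7,  b_3 = 2,  b_4 = 15,  b_5 = 4,  b_6 = 27,  b_7 = 44,  b_8 = 33,  b_9 = 56,  b_{10} = 15.
Since b_{10} = b_4 = 15, the sequence is eventually periodic: after a pre-period of length 4 it cycles with period 6.
The value 33 first appears (with i ≥ 1) at b_8.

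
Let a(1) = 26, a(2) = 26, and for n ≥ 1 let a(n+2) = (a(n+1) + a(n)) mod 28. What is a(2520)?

Computing terms: a(1) = 26,  a(2) = 26,  a(3) = 24,  a(4) = 22,  a(5) = 18,  a(6) = 12,  a(7) = 2,  a(8) = 14,  a(9) = 16,  a(10) = 2,  a(11) = 18,  a(12) = 20,  a(13) = 10,  a(14) = 2,  a(15) = 12,  a(16) = 14,  a(17) = 26,  a(18) = 12,  a(19) = 10,  a(20) = 22,  a(21) = 4,  a(22) = 26,  a(23) = 2,  a(24) = 0,  a(25) = 2,  a(26) = 2,  a(27) = 4,  a(28) = 6,  a(29) = 10,  a(30) = 16,  a(31) = 26,  a(32) = 14,  a(33) = 12,  a(34) = 26,  a(35) = 10,  a(36) = 8,  a(37) = 18,  a(38) = 26,  a(39) = 16,  a(40) = 14,  a(41) = 2,  a(42) = 16,  a(43) = 18,  a(44) = 6,  a(45) = 24,  a(46) = 2,  a(47) = 26,  a(48) = 0,  a(49) = 26,  a(50) = 26.
The sequence repeats with period 48.
So a(2520) = a(1 + ((2520-1) mod 48)) = a(24) = 0.

0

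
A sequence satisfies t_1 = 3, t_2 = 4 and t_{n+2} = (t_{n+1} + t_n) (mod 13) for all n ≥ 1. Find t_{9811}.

10

Listing terms: t_1 = 3,  t_2 = 4,  t_3 = 7,  t_4 = 11,  t_5 = 5,  t_6 = 3,  t_7 = 8,  t_8 = 11,  t_9 = 6,  t_{10} = 4,  t_{11} = 10,  t_{12} = 1,  t_{13} = 11,  t_{14} = 12,  t_{15} = 10,  t_{16} = 9,  t_{17} = 6,  t_{18} = 2,  t_{19} = 8,  t_{20} = 10,  t_{21} = 5,  t_{22} = 2,  t_{23} = 7,  t_{24} = 9,  t_{25} = 3,  t_{26} = 12,  t_{27} = 2,  t_{28} = 1,  t_{29} = 3,  t_{30} = 4.
Since (t_{29}, t_{30}) = (t_1, t_2) = (3, 4) (two consecutive terms determine the rest), the sequence is periodic with period 28.
(9811 - 1) mod 28 = 10, so t_{9811} = t_{11} = 10.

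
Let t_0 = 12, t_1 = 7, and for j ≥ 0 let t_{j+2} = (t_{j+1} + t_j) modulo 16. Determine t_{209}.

15

Computing terms: t_0 = 12,  t_1 = 7,  t_2 = 3,  t_3 = 10,  t_4 = 13,  t_5 = 7,  t_6 = 4,  t_7 = 11,  t_8 = 15,  t_9 = 10,  t_{10} = 9,  t_{11} = 3,  t_{12} = 12,  t_{13} = 15,  t_{14} = 11,  t_{15} = 10,  t_{16} = 5,  t_{17} = 15,  t_{18} = 4,  t_{19} = 3,  t_{20} = 7,  t_{21} = 10,  t_{22} = 1,  t_{23} = 11,  t_{24} = 12,  t_{25} = 7.
Since (t_{24}, t_{25}) = (t_0, t_1) = (12, 7) (two consecutive terms determine the rest), the sequence is periodic with period 24.
So t_{209} = t_{0 + ((209-0) mod 24)} = t_{17} = 15.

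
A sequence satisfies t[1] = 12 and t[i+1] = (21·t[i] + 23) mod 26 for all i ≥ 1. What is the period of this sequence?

4

Listing terms: t[1] = 12,  t[2] = 15,  t[3] = 0,  t[4] = 23,  t[5] = 12.
Since t[5] = t[1] = 12, the sequence is periodic with period 4.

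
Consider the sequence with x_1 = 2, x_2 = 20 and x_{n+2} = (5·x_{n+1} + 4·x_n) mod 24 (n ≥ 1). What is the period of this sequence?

8

x_1 = 2, x_2 = 20, x_3 = 12, x_4 = 20, x_5 = 4, x_6 = 4, x_7 = 12, x_8 = 4, x_9 = 20, x_{10} = 20, x_{11} = 12.
Since (x_{10}, x_{11}) = (x_2, x_3) = (20, 12) (two consecutive terms determine the rest), the sequence is eventually periodic: after a pre-period of length 1 it cycles with period 8.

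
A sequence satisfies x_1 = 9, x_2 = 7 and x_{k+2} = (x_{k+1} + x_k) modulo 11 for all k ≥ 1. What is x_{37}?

2

Computing terms: x_1 = 9,  x_2 = 7,  x_3 = 5,  x_4 = 1,  x_5 = 6,  x_6 = 7,  x_7 = 2,  x_8 = 9,  x_9 = 0,  x_{10} = 9,  x_{11} = 9,  x_{12} = 7.
The sequence repeats with period 10.
(37 - 1) mod 10 = 6, so x_{37} = x_7 = 2.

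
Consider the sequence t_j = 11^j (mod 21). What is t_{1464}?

1

Listing terms: t_0 = 1,  t_1 = 11,  t_2 = 16,  t_3 = 8,  t_4 = 4,  t_5 = 2,  t_6 = 1.
The sequence repeats with period 6.
So t_{1464} = t_{0 + ((1464-0) mod 6)} = t_0 = 1.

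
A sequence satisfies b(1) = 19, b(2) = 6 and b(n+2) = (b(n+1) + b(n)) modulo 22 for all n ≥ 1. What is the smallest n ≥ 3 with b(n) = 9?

Listing terms: b(1) = 19, b(2) = 6, b(3) = 3, b(4) = 9, b(5) = 12, b(6) = 21, b(7) = 11, b(8) = 10, b(9) = 21, b(10) = 9, b(11) = 8, b(12) = 17, b(13) = 3, b(14) = 20, b(15) = 1, b(16) = 21, b(17) = 0, b(18) = 21, b(19) = 21, b(20) = 20, b(21) = 19, b(22) = 17, b(23) = 14, b(24) = 9, b(25) = 1, b(26) = 10, b(27) = 11, b(28) = 21, b(29) = 10, b(30) = 9, b(31) = 19, b(32) = 6.
The sequence repeats with period 30.
The value 9 first appears (with n ≥ 3) at b(4).

4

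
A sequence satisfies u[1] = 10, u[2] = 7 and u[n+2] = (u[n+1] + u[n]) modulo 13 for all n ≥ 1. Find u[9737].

u[1] = 10, u[2] = 7, u[3] = 4, u[4] = 11, u[5] = 2, u[6] = 0, u[7] = 2, u[8] = 2, u[9] = 4, u[10] = 6, u[11] = 10, u[12] = 3, u[13] = 0, u[14] = 3, u[15] = 3, u[16] = 6, u[17] = 9, u[18] = 2, u[19] = 11, u[20] = 0, u[21] = 11, u[22] = 11, u[23] = 9, u[24] = 7, u[25] = 3, u[26] = 10, u[27] = 0, u[28] = 10, u[29] = 10, u[30] = 7.
The sequence repeats with period 28.
(9737 - 1) mod 28 = 20, so u[9737] = u[21] = 11.

11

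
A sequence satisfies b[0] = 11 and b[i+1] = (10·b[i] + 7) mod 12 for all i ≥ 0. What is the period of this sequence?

Listing terms: b[0] = 11, b[1] = 9, b[2] = 1, b[3] = 5, b[4] = 9.
Since b[4] = b[1] = 9, the sequence is eventually periodic: after a pre-period of length 1 it cycles with period 3.

3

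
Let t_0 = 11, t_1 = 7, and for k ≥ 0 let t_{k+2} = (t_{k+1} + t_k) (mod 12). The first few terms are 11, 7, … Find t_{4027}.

t_0 = 11; t_1 = 7; t_2 = 6; t_3 = 1; t_4 = 7; t_5 = 8; t_6 = 3; t_7 = 11; t_8 = 2; t_9 = 1; t_{10} = 3; t_{11} = 4; t_{12} = 7; t_{13} = 11; t_{14} = 6; t_{15} = 5; t_{16} = 11; t_{17} = 4; t_{18} = 3; t_{19} = 7; t_{20} = 10; t_{21} = 5; t_{22} = 3; t_{23} = 8; t_{24} = 11; t_{25} = 7.
Since (t_{24}, t_{25}) = (t_0, t_1) = (11, 7) (two consecutive terms determine the rest), the sequence is periodic with period 24.
So t_{4027} = t_{0 + ((4027-0) mod 24)} = t_{19} = 7.

7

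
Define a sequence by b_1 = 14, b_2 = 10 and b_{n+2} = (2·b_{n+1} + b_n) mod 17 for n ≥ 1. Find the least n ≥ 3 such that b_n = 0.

Computing terms: b_1 = 14, b_2 = 10, b_3 = 0, b_4 = 10, b_5 = 3, b_6 = 16, b_7 = 1, b_8 = 1, b_9 = 3, b_{10} = 7, b_{11} = 0, b_{12} = 7, b_{13} = 14, b_{14} = 1, b_{15} = 16, b_{16} = 16, b_{17} = 14, b_{18} = 10.
Since (b_{17}, b_{18}) = (b_1, b_2) = (14, 10) (two consecutive terms determine the rest), the sequence is periodic with period 16.
The value 0 first appears (with n ≥ 3) at b_3.

3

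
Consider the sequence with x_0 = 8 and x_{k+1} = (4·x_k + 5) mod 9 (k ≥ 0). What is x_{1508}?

6

x_0 = 8, x_1 = 1, x_2 = 0, x_3 = 5, x_4 = 7, x_5 = 6, x_6 = 2, x_7 = 4, x_8 = 3, x_9 = 8.
The sequence repeats with period 9.
So x_{1508} = x_{0 + ((1508-0) mod 9)} = x_5 = 6.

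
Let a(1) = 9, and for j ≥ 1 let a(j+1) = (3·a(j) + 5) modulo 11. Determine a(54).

0

We have a(1) = 9; a(2) = 10; a(3) = 2; a(4) = 0; a(5) = 5; a(6) = 9.
The sequence repeats with period 5.
(54 - 1) mod 5 = 3, so a(54) = a(4) = 0.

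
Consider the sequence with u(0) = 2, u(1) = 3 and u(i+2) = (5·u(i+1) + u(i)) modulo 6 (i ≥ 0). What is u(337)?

Listing terms: u(0) = 2,  u(1) = 3,  u(2) = 5,  u(3) = 4,  u(4) = 1,  u(5) = 3,  u(6) = 4,  u(7) = 5,  u(8) = 5,  u(9) = 0,  u(10) = 5,  u(11) = 1,  u(12) = 4,  u(13) = 3,  u(14) = 1,  u(15) = 2,  u(16) = 5,  u(17) = 3,  u(18) = 2,  u(19) = 1,  u(20) = 1,  u(21) = 0,  u(22) = 1,  u(23) = 5,  u(24) = 2,  u(25) = 3.
Since (u(24), u(25)) = (u(0), u(1)) = (2, 3) (two consecutive terms determine the rest), the sequence is periodic with period 24.
(337 - 0) mod 24 = 1, so u(337) = u(1) = 3.

3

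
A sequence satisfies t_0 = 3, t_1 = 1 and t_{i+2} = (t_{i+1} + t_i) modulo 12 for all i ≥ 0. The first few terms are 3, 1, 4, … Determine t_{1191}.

1

t_0 = 3, t_1 = 1, t_2 = 4, t_3 = 5, t_4 = 9, t_5 = 2, t_6 = 11, t_7 = 1, t_8 = 0, t_9 = 1, t_{10} = 1, t_{11} = 2, t_{12} = 3, t_{13} = 5, t_{14} = 8, t_{15} = 1, t_{16} = 9, t_{17} = 10, t_{18} = 7, t_{19} = 5, t_{20} = 0, t_{21} = 5, t_{22} = 5, t_{23} = 10, t_{24} = 3, t_{25} = 1.
The sequence repeats with period 24.
(1191 - 0) mod 24 = 15, so t_{1191} = t_{15} = 1.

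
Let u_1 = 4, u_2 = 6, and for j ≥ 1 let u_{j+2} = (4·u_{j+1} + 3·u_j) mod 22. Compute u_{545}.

Computing terms: u_1 = 4, u_2 = 6, u_3 = 14, u_4 = 8, u_5 = 8, u_6 = 12, u_7 = 6, u_8 = 16, u_9 = 16, u_{10} = 2, u_{11} = 12, u_{12} = 10, u_{13} = 10, u_{14} = 4, u_{15} = 2, u_{16} = 20, u_{17} = 20, u_{18} = 8, u_{19} = 4, u_{20} = 18, u_{21} = 18, u_{22} = 16, u_{23} = 8, u_{24} = 14, u_{25} = 14, u_{26} = 10, u_{27} = 16, u_{28} = 6, u_{29} = 6, u_{30} = 20, u_{31} = 10, u_{32} = 12, u_{33} = 12, u_{34} = 18, u_{35} = 20, u_{36} = 2, u_{37} = 2, u_{38} = 14, u_{39} = 18, u_{40} = 4, u_{41} = 4, u_{42} = 6.
The sequence repeats with period 40.
(545 - 1) mod 40 = 24, so u_{545} = u_{25} = 14.

14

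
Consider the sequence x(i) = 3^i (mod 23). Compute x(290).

We have x(0) = 1,  x(1) = 3,  x(2) = 9,  x(3) = 4,  x(4) = 12,  x(5) = 13,  x(6) = 16,  x(7) = 2,  x(8) = 6,  x(9) = 18,  x(10) = 8,  x(11) = 1.
Since x(11) = x(0) = 1, the sequence is periodic with period 11.
So x(290) = x(0 + ((290-0) mod 11)) = x(4) = 12.

12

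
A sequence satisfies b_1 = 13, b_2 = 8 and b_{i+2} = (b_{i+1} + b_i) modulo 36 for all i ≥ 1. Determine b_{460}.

29

Listing terms: b_1 = 13; b_2 = 8; b_3 = 21; b_4 = 29; b_5 = 14; b_6 = 7; b_7 = 21; b_8 = 28; b_9 = 13; b_{10} = 5; b_{11} = 18; b_{12} = 23; b_{13} = 5; b_{14} = 28; b_{15} = 33; b_{16} = 25; b_{17} = 22; b_{18} = 11; b_{19} = 33; b_{20} = 8; b_{21} = 5; b_{22} = 13; b_{23} = 18; b_{24} = 31; b_{25} = 13; b_{26} = 8.
The sequence repeats with period 24.
(460 - 1) mod 24 = 3, so b_{460} = b_4 = 29.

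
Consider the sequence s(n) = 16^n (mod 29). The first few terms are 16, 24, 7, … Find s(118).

s(1) = 16; s(2) = 24; s(3) = 7; s(4) = 25; s(5) = 23; s(6) = 20; s(7) = 1; s(8) = 16.
Since s(8) = s(1) = 16, the sequence is periodic with period 7.
(118 - 1) mod 7 = 5, so s(118) = s(6) = 20.

20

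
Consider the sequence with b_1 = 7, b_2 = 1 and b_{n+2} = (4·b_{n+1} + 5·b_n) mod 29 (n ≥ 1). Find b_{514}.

19

b_1 = 7, b_2 = 1, b_3 = 10, b_4 = 16, b_5 = 27, b_6 = 14, b_7 = 17, b_8 = 22, b_9 = 28, b_{10} = 19, b_{11} = 13, b_{12} = 2, b_{13} = 15, b_{14} = 12, b_{15} = 7, b_{16} = 1.
Since (b_{15}, b_{16}) = (b_1, b_2) = (7, 1) (two consecutive terms determine the rest), the sequence is periodic with period 14.
(514 - 1) mod 14 = 9, so b_{514} = b_{10} = 19.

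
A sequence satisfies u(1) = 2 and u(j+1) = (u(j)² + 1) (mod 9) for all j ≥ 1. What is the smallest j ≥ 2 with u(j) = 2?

4

We have u(1) = 2, u(2) = 5, u(3) = 8, u(4) = 2.
The sequence repeats with period 3.
The value 2 next appears (with j ≥ 2) at u(4).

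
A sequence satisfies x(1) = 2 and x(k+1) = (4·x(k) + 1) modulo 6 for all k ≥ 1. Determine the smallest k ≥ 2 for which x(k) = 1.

x(1) = 2, x(2) = 3, x(3) = 1, x(4) = 5, x(5) = 3.
Since x(5) = x(2) = 3, the sequence is eventually periodic: after a pre-period of length 1 it cycles with period 3.
The value 1 first appears (with k ≥ 2) at x(3).

3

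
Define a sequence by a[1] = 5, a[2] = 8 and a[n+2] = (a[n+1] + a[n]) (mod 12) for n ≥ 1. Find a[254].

4

a[1] = 5, a[2] = 8, a[3] = 1, a[4] = 9, a[5] = 10, a[6] = 7, a[7] = 5, a[8] = 0, a[9] = 5, a[10] = 5, a[11] = 10, a[12] = 3, a[13] = 1, a[14] = 4, a[15] = 5, a[16] = 9, a[17] = 2, a[18] = 11, a[19] = 1, a[20] = 0, a[21] = 1, a[22] = 1, a[23] = 2, a[24] = 3, a[25] = 5, a[26] = 8.
Since (a[25], a[26]) = (a[1], a[2]) = (5, 8) (two consecutive terms determine the rest), the sequence is periodic with period 24.
So a[254] = a[1 + ((254-1) mod 24)] = a[14] = 4.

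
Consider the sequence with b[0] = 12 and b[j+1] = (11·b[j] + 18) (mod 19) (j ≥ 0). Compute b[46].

17

Listing terms: b[0] = 12; b[1] = 17; b[2] = 15; b[3] = 12.
Since b[3] = b[0] = 12, the sequence is periodic with period 3.
(46 - 0) mod 3 = 1, so b[46] = b[1] = 17.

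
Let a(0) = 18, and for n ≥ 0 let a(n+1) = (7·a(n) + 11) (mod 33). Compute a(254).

We have a(0) = 18,  a(1) = 5,  a(2) = 13,  a(3) = 3,  a(4) = 32,  a(5) = 4,  a(6) = 6,  a(7) = 20,  a(8) = 19,  a(9) = 12,  a(10) = 29,  a(11) = 16,  a(12) = 24,  a(13) = 14,  a(14) = 10,  a(15) = 15,  a(16) = 17,  a(17) = 31,  a(18) = 30,  a(19) = 23,  a(20) = 7,  a(21) = 27,  a(22) = 2,  a(23) = 25,  a(24) = 21,  a(25) = 26,  a(26) = 28,  a(27) = 9,  a(28) = 8,  a(29) = 1,  a(30) = 18.
Since a(30) = a(0) = 18, the sequence is periodic with period 30.
So a(254) = a(0 + ((254-0) mod 30)) = a(14) = 10.

10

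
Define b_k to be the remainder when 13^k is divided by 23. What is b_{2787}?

Computing terms: b_0 = 1, b_1 = 13, b_2 = 8, b_3 = 12, b_4 = 18, b_5 = 4, b_6 = 6, b_7 = 9, b_8 = 2, b_9 = 3, b_{10} = 16, b_{11} = 1.
The sequence repeats with period 11.
So b_{2787} = b_{0 + ((2787-0) mod 11)} = b_4 = 18.

18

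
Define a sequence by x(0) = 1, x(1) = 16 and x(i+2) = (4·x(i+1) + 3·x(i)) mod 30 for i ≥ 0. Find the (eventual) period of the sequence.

We have x(0) = 1,  x(1) = 16,  x(2) = 7,  x(3) = 16,  x(4) = 25,  x(5) = 28,  x(6) = 7,  x(7) = 22,  x(8) = 19,  x(9) = 22,  x(10) = 25,  x(11) = 16,  x(12) = 19,  x(13) = 4,  x(14) = 13,  x(15) = 4,  x(16) = 25,  x(17) = 22,  x(18) = 13,  x(19) = 28,  x(20) = 1,  x(21) = 28,  x(22) = 25,  x(23) = 4,  x(24) = 1,  x(25) = 16.
The sequence repeats with period 24.

24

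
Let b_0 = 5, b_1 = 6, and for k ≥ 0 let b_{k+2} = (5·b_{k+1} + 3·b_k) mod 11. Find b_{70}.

5

Computing terms: b_0 = 5, b_1 = 6, b_2 = 1, b_3 = 1, b_4 = 8, b_5 = 10, b_6 = 8, b_7 = 4, b_8 = 0, b_9 = 1, b_{10} = 5, b_{11} = 6.
The sequence repeats with period 10.
So b_{70} = b_{0 + ((70-0) mod 10)} = b_0 = 5.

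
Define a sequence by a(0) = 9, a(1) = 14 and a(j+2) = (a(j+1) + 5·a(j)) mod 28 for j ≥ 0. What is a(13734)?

9

We have a(0) = 9; a(1) = 14; a(2) = 3; a(3) = 17; a(4) = 4; a(5) = 5; a(6) = 25; a(7) = 22; a(8) = 7; a(9) = 5; a(10) = 12; a(11) = 9; a(12) = 13; a(13) = 2; a(14) = 11; a(15) = 21; a(16) = 20; a(17) = 13; a(18) = 1; a(19) = 10; a(20) = 15; a(21) = 9; a(22) = 0; a(23) = 17; a(24) = 17; a(25) = 18; a(26) = 19; a(27) = 25; a(28) = 8; a(29) = 21; a(30) = 5; a(31) = 26; a(32) = 23; a(33) = 13; a(34) = 16; a(35) = 25; a(36) = 21; a(37) = 6; a(38) = 27; a(39) = 1; a(40) = 24; a(41) = 1; a(42) = 9; a(43) = 14.
Since (a(42), a(43)) = (a(0), a(1)) = (9, 14) (two consecutive terms determine the rest), the sequence is periodic with period 42.
So a(13734) = a(0 + ((13734-0) mod 42)) = a(0) = 9.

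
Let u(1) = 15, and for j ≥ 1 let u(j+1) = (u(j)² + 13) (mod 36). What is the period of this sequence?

u(1) = 15; u(2) = 22; u(3) = 29; u(4) = 26; u(5) = 5; u(6) = 2; u(7) = 17; u(8) = 14; u(9) = 29.
Since u(9) = u(3) = 29, the sequence is eventually periodic: after a pre-period of length 2 it cycles with period 6.

6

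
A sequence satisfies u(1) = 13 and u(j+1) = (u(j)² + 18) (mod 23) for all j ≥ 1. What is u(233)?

We have u(1) = 13; u(2) = 3; u(3) = 4; u(4) = 11; u(5) = 1; u(6) = 19; u(7) = 11.
Since u(7) = u(4) = 11, the sequence is eventually periodic: after a pre-period of length 3 it cycles with period 3.
For j ≥ 4, u(j) depends only on (j - 4) mod 3. (233 - 4) mod 3 = 1, so u(233) = u(5) = 1.

1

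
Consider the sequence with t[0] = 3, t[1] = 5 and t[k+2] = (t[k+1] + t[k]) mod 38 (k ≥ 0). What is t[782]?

Computing terms: t[0] = 3; t[1] = 5; t[2] = 8; t[3] = 13; t[4] = 21; t[5] = 34; t[6] = 17; t[7] = 13; t[8] = 30; t[9] = 5; t[10] = 35; t[11] = 2; t[12] = 37; t[13] = 1; t[14] = 0; t[15] = 1; t[16] = 1; t[17] = 2; t[18] = 3; t[19] = 5.
The sequence repeats with period 18.
So t[782] = t[0 + ((782-0) mod 18)] = t[8] = 30.

30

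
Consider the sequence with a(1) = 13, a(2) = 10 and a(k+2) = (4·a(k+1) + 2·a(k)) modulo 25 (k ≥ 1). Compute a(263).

Listing terms: a(1) = 13; a(2) = 10; a(3) = 16; a(4) = 9; a(5) = 18; a(6) = 15; a(7) = 21; a(8) = 14; a(9) = 23; a(10) = 20; a(11) = 1; a(12) = 19; a(13) = 3; a(14) = 0; a(15) = 6; a(16) = 24; a(17) = 8; a(18) = 5; a(19) = 11; a(20) = 4; a(21) = 13; a(22) = 10.
The sequence repeats with period 20.
So a(263) = a(1 + ((263-1) mod 20)) = a(3) = 16.

16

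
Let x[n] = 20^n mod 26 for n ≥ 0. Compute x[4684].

22

Listing terms: x[0] = 1; x[1] = 20; x[2] = 10; x[3] = 18; x[4] = 22; x[5] = 24; x[6] = 12; x[7] = 6; x[8] = 16; x[9] = 8; x[10] = 4; x[11] = 2; x[12] = 14; x[13] = 20.
Since x[13] = x[1] = 20, the sequence is eventually periodic: after a pre-period of length 1 it cycles with period 12.
For n ≥ 1, x[n] depends only on (n - 1) mod 12. (4684 - 1) mod 12 = 3, so x[4684] = x[4] = 22.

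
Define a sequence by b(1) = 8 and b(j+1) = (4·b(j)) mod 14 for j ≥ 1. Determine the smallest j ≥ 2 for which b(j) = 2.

3

We have b(1) = 8; b(2) = 4; b(3) = 2; b(4) = 8.
The sequence repeats with period 3.
The value 2 first appears (with j ≥ 2) at b(3).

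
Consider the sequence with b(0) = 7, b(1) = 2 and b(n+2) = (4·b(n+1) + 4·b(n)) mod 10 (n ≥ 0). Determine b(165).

We have b(0) = 7,  b(1) = 2,  b(2) = 6,  b(3) = 2,  b(4) = 2,  b(5) = 6.
Since (b(4), b(5)) = (b(1), b(2)) = (2, 6) (two consecutive terms determine the rest), the sequence is eventually periodic: after a pre-period of length 1 it cycles with period 3.
For n ≥ 1, b(n) depends only on (n - 1) mod 3. (165 - 1) mod 3 = 2, so b(165) = b(3) = 2.

2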